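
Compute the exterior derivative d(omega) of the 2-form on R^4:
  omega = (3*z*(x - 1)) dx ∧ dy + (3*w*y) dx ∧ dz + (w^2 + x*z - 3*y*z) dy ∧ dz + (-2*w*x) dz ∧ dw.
d(omega) = (-3*w + 3*x + z - 3) dx ∧ dy ∧ dz + (-2*w + 3*y) dx ∧ dz ∧ dw + (2*w) dy ∧ dz ∧ dw

For a 2-form omega = sum_{i<j} g_{ij} dx_i ∧ dx_j, the exterior derivative is
  d(omega) = sum_{i<j} d(g_{ij}) ∧ dx_i ∧ dx_j = sum_{i<j, k} (∂g_{ij}/∂x_k) dx_k ∧ dx_i ∧ dx_j.
Expand each term, using dx_k ∧ dx_i ∧ dx_j = sgn(permutation) dx_{(a)} ∧ dx_{(b)} ∧ dx_{(c)} with (a < b < c) sorted:
  d(3*z*(x - 1)) includes (∂/∂z)(3*z*(x - 1)) dz = (3*x - 3) dz, which multiplied by dx ∧ dy gives (3*x - 3) dx ∧ dy ∧ dz
  d(3*w*y) includes (∂/∂y)(3*w*y) dy = (3*w) dy, which multiplied by dx ∧ dz gives (-3*w) dx ∧ dy ∧ dz
  d(3*w*y) includes (∂/∂w)(3*w*y) dw = (3*y) dw, which multiplied by dx ∧ dz gives (3*y) dx ∧ dz ∧ dw
  d(w^2 + x*z - 3*y*z) includes (∂/∂x)(w^2 + x*z - 3*y*z) dx = (z) dx, which multiplied by dy ∧ dz gives (z) dx ∧ dy ∧ dz
  d(w^2 + x*z - 3*y*z) includes (∂/∂w)(w^2 + x*z - 3*y*z) dw = (2*w) dw, which multiplied by dy ∧ dz gives (2*w) dy ∧ dz ∧ dw
  d(-2*w*x) includes (∂/∂x)(-2*w*x) dx = (-2*w) dx, which multiplied by dz ∧ dw gives (-2*w) dx ∧ dz ∧ dw
Collecting like 3-forms: d(omega) = (-3*w + 3*x + z - 3) dx ∧ dy ∧ dz + (-2*w + 3*y) dx ∧ dz ∧ dw + (2*w) dy ∧ dz ∧ dw.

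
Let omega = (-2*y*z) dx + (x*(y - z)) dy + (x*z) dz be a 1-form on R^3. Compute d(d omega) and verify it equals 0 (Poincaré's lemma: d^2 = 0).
d(d omega) = 0

Step 1: d omega = sum_{i<j} (∂f_j/∂x_i - ∂f_i/∂x_j) dx_i ∧ dx_j:
  coeff of dx ∧ dy: y + z
  coeff of dx ∧ dz: 2*y + z
  coeff of dy ∧ dz: x
Step 2: Apply d again to each 2-form coefficient. The only possible 3-form in R^3 is dx ∧ dy ∧ dz, with coefficient
  ∂(coeff of dy∧dz)/∂x - ∂(coeff of dx∧dz)/∂y + ∂(coeff of dx∧dy)/∂z
  = ∂/∂x (x) - ∂/∂y (2*y + z) + ∂/∂z (y + z).
Each of these terms simplifies to sums of mixed partials that cancel in pairs. The result is 0 (by equality of mixed partials for smooth functions — Schwarz / Clairaut).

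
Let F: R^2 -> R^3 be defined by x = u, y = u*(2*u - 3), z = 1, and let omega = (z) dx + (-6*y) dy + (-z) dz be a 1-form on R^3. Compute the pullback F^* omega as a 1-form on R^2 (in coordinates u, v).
F^* omega = (-48*u^3 + 108*u^2 - 54*u + 1) du

Using F^*(f dg) = (f ∘ F) d(g ∘ F), substitute each coordinate x_i by F_i(u, v) in f_i, and replace dx_i by d F_i = (∂F_i/∂u) du + (∂F_i/∂v) dv.
  For the x component: f_1(F) = 1; d F_1 = (1) du + (0) dv
  For the y component: f_2(F) = 6*u*(3 - 2*u); d F_2 = (4*u - 3) du + (0) dv
  For the z component: f_3(F) = -1; d F_3 = (0) du + (0) dv
Combining and collecting du, dv coefficients:
  coeff of du: -48*u^3 + 108*u^2 - 54*u + 1
  coeff of dv: 0
F^* omega = (-48*u^3 + 108*u^2 - 54*u + 1) du.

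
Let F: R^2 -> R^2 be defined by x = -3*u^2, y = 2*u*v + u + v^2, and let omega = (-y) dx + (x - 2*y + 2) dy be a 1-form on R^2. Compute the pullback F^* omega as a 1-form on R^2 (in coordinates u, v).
F^* omega = (6*u^2*v + 3*u^2 - 2*u*v^2 - 8*u*v - 2*u - 4*v^3 - 2*v^2 + 4*v + 2) du + (-6*u^3 - 14*u^2*v - 4*u^2 - 12*u*v^2 - 4*u*v + 4*u - 4*v^3 + 4*v) dv

Using F^*(f dg) = (f ∘ F) d(g ∘ F), substitute each coordinate x_i by F_i(u, v) in f_i, and replace dx_i by d F_i = (∂F_i/∂u) du + (∂F_i/∂v) dv.
  For the x component: f_1(F) = -2*u*v - u - v^2; d F_1 = (-6*u) du + (0) dv
  For the y component: f_2(F) = -3*u^2 - 4*u*v - 2*u - 2*v^2 + 2; d F_2 = (2*v + 1) du + (2*u + 2*v) dv
Combining and collecting du, dv coefficients:
  coeff of du: 6*u^2*v + 3*u^2 - 2*u*v^2 - 8*u*v - 2*u - 4*v^3 - 2*v^2 + 4*v + 2
  coeff of dv: -6*u^3 - 14*u^2*v - 4*u^2 - 12*u*v^2 - 4*u*v + 4*u - 4*v^3 + 4*v
F^* omega = (6*u^2*v + 3*u^2 - 2*u*v^2 - 8*u*v - 2*u - 4*v^3 - 2*v^2 + 4*v + 2) du + (-6*u^3 - 14*u^2*v - 4*u^2 - 12*u*v^2 - 4*u*v + 4*u - 4*v^3 + 4*v) dv.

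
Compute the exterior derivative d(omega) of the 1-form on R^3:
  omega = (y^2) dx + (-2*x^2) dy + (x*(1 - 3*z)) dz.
d(omega) = (-4*x - 2*y) dx ∧ dy + (1 - 3*z) dx ∧ dz

For a 1-form omega = sum_i f_i dx_i, the exterior derivative is
  d(omega) = sum_{i < j} (∂f_j/∂x_i - ∂f_i/∂x_j) dx_i ∧ dx_j.
  coefficient of dx ∧ dy: ∂f_2/∂x - ∂f_1/∂y = ∂(-2*x^2)/∂x - ∂(y^2)/∂y = -4*x - 2*y
  coefficient of dx ∧ dz: ∂f_3/∂x - ∂f_1/∂z = ∂(x*(1 - 3*z))/∂x - ∂(y^2)/∂z = 1 - 3*z
Assembling: d(omega) = (-4*x - 2*y) dx ∧ dy + (1 - 3*z) dx ∧ dz.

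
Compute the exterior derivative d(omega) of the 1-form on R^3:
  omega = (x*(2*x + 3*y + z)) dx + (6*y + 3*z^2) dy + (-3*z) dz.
d(omega) = (-3*x) dx ∧ dy + (-x) dx ∧ dz + (-6*z) dy ∧ dz

For a 1-form omega = sum_i f_i dx_i, the exterior derivative is
  d(omega) = sum_{i < j} (∂f_j/∂x_i - ∂f_i/∂x_j) dx_i ∧ dx_j.
  coefficient of dx ∧ dy: ∂f_2/∂x - ∂f_1/∂y = ∂(6*y + 3*z^2)/∂x - ∂(x*(2*x + 3*y + z))/∂y = -3*x
  coefficient of dx ∧ dz: ∂f_3/∂x - ∂f_1/∂z = ∂(-3*z)/∂x - ∂(x*(2*x + 3*y + z))/∂z = -x
  coefficient of dy ∧ dz: ∂f_3/∂y - ∂f_2/∂z = ∂(-3*z)/∂y - ∂(6*y + 3*z^2)/∂z = -6*z
Assembling: d(omega) = (-3*x) dx ∧ dy + (-x) dx ∧ dz + (-6*z) dy ∧ dz.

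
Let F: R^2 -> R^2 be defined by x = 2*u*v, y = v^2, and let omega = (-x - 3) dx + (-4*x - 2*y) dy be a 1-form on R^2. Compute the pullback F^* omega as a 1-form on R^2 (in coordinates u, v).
F^* omega = (2*v*(-2*u*v - 3)) du + (-4*u^2*v - 16*u*v^2 - 6*u - 4*v^3) dv

Using F^*(f dg) = (f ∘ F) d(g ∘ F), substitute each coordinate x_i by F_i(u, v) in f_i, and replace dx_i by d F_i = (∂F_i/∂u) du + (∂F_i/∂v) dv.
  For the x component: f_1(F) = -2*u*v - 3; d F_1 = (2*v) du + (2*u) dv
  For the y component: f_2(F) = 2*v*(-4*u - v); d F_2 = (0) du + (2*v) dv
Combining and collecting du, dv coefficients:
  coeff of du: 2*v*(-2*u*v - 3)
  coeff of dv: -4*u^2*v - 16*u*v^2 - 6*u - 4*v^3
F^* omega = (2*v*(-2*u*v - 3)) du + (-4*u^2*v - 16*u*v^2 - 6*u - 4*v^3) dv.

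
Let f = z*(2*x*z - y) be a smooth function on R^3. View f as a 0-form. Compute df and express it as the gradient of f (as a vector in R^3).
df = (2*z^2) dx + (-z) dy + (4*x*z - y) dz; grad f = (2*z^2, -z, 4*x*z - y)

For a 0-form f, d f = (∂f/∂x) dx + (∂f/∂y) dy + (∂f/∂z) dz. The components of the vector representation are exactly the entries of grad f in Cartesian coordinates:
  ∂f/∂x = 2*z^2
  ∂f/∂y = -z
  ∂f/∂z = 4*x*z - y.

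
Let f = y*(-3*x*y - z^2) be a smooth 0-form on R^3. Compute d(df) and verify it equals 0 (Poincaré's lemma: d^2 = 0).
d(df) = 0

Step 1: df = sum_i (∂f/∂x_i) dx_i = (-3*y^2) dx + (-6*x*y - z^2) dy + (-2*y*z) dz.
Step 2: Apply d again. Using the 1-form formula, the coefficient of dx ∧ dy in d(df) is ∂^2 f/∂x ∂y - ∂^2 f/∂y ∂x = (-6*y) - (-6*y) = 0 (equality of mixed partials for smooth f).
Similarly for dx ∧ dz and dy ∧ dz — all coefficients vanish. So d(df) = 0.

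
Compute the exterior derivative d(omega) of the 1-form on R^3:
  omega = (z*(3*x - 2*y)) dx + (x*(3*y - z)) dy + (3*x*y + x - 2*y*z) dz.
d(omega) = (3*y + z) dx ∧ dy + (-3*x + 5*y + 1) dx ∧ dz + (4*x - 2*z) dy ∧ dz

For a 1-form omega = sum_i f_i dx_i, the exterior derivative is
  d(omega) = sum_{i < j} (∂f_j/∂x_i - ∂f_i/∂x_j) dx_i ∧ dx_j.
  coefficient of dx ∧ dy: ∂f_2/∂x - ∂f_1/∂y = ∂(x*(3*y - z))/∂x - ∂(z*(3*x - 2*y))/∂y = 3*y + z
  coefficient of dx ∧ dz: ∂f_3/∂x - ∂f_1/∂z = ∂(3*x*y + x - 2*y*z)/∂x - ∂(z*(3*x - 2*y))/∂z = -3*x + 5*y + 1
  coefficient of dy ∧ dz: ∂f_3/∂y - ∂f_2/∂z = ∂(3*x*y + x - 2*y*z)/∂y - ∂(x*(3*y - z))/∂z = 4*x - 2*z
Assembling: d(omega) = (3*y + z) dx ∧ dy + (-3*x + 5*y + 1) dx ∧ dz + (4*x - 2*z) dy ∧ dz.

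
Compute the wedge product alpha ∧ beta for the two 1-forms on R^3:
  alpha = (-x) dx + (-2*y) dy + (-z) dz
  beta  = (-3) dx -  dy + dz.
alpha ∧ beta = (x - 6*y) dx ∧ dy + (-x - 3*z) dx ∧ dz + (-2*y - z) dy ∧ dz

Distribute the wedge, using dx_i ∧ dx_j = -dx_j ∧ dx_i and dx_i ∧ dx_i = 0. For each pair (i, j) with i < j, the coefficient of dx_i ∧ dx_j in alpha ∧ beta is (alpha_i * beta_j - alpha_j * beta_i). Collecting: alpha ∧ beta = (x - 6*y) dx ∧ dy + (-x - 3*z) dx ∧ dz + (-2*y - z) dy ∧ dz.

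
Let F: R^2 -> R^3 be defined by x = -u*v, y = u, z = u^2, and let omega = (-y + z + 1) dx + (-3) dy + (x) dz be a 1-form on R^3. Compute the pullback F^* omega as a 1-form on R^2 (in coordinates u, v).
F^* omega = (-3*u^2*v + u*v - v - 3) du + (u*(-u^2 + u - 1)) dv

Using F^*(f dg) = (f ∘ F) d(g ∘ F), substitute each coordinate x_i by F_i(u, v) in f_i, and replace dx_i by d F_i = (∂F_i/∂u) du + (∂F_i/∂v) dv.
  For the x component: f_1(F) = u^2 - u + 1; d F_1 = (-v) du + (-u) dv
  For the y component: f_2(F) = -3; d F_2 = (1) du + (0) dv
  For the z component: f_3(F) = -u*v; d F_3 = (2*u) du + (0) dv
Combining and collecting du, dv coefficients:
  coeff of du: -3*u^2*v + u*v - v - 3
  coeff of dv: u*(-u^2 + u - 1)
F^* omega = (-3*u^2*v + u*v - v - 3) du + (u*(-u^2 + u - 1)) dv.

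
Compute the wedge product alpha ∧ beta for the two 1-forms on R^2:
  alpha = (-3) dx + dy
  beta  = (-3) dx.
alpha ∧ beta = (3) dx ∧ dy

Distribute the wedge, using dx_i ∧ dx_j = -dx_j ∧ dx_i and dx_i ∧ dx_i = 0. For each pair (i, j) with i < j, the coefficient of dx_i ∧ dx_j in alpha ∧ beta is (alpha_i * beta_j - alpha_j * beta_i). Collecting: alpha ∧ beta = (3) dx ∧ dy.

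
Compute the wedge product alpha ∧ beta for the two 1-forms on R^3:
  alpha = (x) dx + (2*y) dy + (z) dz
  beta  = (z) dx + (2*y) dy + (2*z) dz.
alpha ∧ beta = (2*y*(x - z)) dx ∧ dy + (z*(2*x - z)) dx ∧ dz + (2*y*z) dy ∧ dz

Distribute the wedge, using dx_i ∧ dx_j = -dx_j ∧ dx_i and dx_i ∧ dx_i = 0. For each pair (i, j) with i < j, the coefficient of dx_i ∧ dx_j in alpha ∧ beta is (alpha_i * beta_j - alpha_j * beta_i). Collecting: alpha ∧ beta = (2*y*(x - z)) dx ∧ dy + (z*(2*x - z)) dx ∧ dz + (2*y*z) dy ∧ dz.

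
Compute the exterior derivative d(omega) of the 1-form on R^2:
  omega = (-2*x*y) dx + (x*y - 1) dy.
d(omega) = (2*x + y) dx ∧ dy

For a 1-form omega = sum_i f_i dx_i, the exterior derivative is
  d(omega) = sum_{i < j} (∂f_j/∂x_i - ∂f_i/∂x_j) dx_i ∧ dx_j.
  coefficient of dx ∧ dy: ∂f_2/∂x - ∂f_1/∂y = ∂(x*y - 1)/∂x - ∂(-2*x*y)/∂y = 2*x + y
Assembling: d(omega) = (2*x + y) dx ∧ dy.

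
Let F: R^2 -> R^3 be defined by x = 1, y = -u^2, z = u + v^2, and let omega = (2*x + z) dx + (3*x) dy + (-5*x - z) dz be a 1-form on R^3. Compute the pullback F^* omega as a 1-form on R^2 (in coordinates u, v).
F^* omega = (-7*u - v^2 - 5) du + (2*v*(-u - v^2 - 5)) dv

Using F^*(f dg) = (f ∘ F) d(g ∘ F), substitute each coordinate x_i by F_i(u, v) in f_i, and replace dx_i by d F_i = (∂F_i/∂u) du + (∂F_i/∂v) dv.
  For the x component: f_1(F) = u + v^2 + 2; d F_1 = (0) du + (0) dv
  For the y component: f_2(F) = 3; d F_2 = (-2*u) du + (0) dv
  For the z component: f_3(F) = -u - v^2 - 5; d F_3 = (1) du + (2*v) dv
Combining and collecting du, dv coefficients:
  coeff of du: -7*u - v^2 - 5
  coeff of dv: 2*v*(-u - v^2 - 5)
F^* omega = (-7*u - v^2 - 5) du + (2*v*(-u - v^2 - 5)) dv.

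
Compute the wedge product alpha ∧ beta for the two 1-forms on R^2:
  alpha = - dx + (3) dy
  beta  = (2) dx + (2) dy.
alpha ∧ beta = (-8) dx ∧ dy

Distribute the wedge, using dx_i ∧ dx_j = -dx_j ∧ dx_i and dx_i ∧ dx_i = 0. For each pair (i, j) with i < j, the coefficient of dx_i ∧ dx_j in alpha ∧ beta is (alpha_i * beta_j - alpha_j * beta_i). Collecting: alpha ∧ beta = (-8) dx ∧ dy.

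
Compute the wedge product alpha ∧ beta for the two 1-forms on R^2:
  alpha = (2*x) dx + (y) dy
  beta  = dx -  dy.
alpha ∧ beta = (-2*x - y) dx ∧ dy

Distribute the wedge, using dx_i ∧ dx_j = -dx_j ∧ dx_i and dx_i ∧ dx_i = 0. For each pair (i, j) with i < j, the coefficient of dx_i ∧ dx_j in alpha ∧ beta is (alpha_i * beta_j - alpha_j * beta_i). Collecting: alpha ∧ beta = (-2*x - y) dx ∧ dy.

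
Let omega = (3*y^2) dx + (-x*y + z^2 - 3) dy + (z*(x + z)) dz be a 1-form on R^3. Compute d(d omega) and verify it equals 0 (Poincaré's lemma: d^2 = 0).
d(d omega) = 0

Step 1: d omega = sum_{i<j} (∂f_j/∂x_i - ∂f_i/∂x_j) dx_i ∧ dx_j:
  coeff of dx ∧ dy: -7*y
  coeff of dx ∧ dz: z
  coeff of dy ∧ dz: -2*z
Step 2: Apply d again to each 2-form coefficient. The only possible 3-form in R^3 is dx ∧ dy ∧ dz, with coefficient
  ∂(coeff of dy∧dz)/∂x - ∂(coeff of dx∧dz)/∂y + ∂(coeff of dx∧dy)/∂z
  = ∂/∂x (-2*z) - ∂/∂y (z) + ∂/∂z (-7*y).
Each of these terms simplifies to sums of mixed partials that cancel in pairs. The result is 0 (by equality of mixed partials for smooth functions — Schwarz / Clairaut).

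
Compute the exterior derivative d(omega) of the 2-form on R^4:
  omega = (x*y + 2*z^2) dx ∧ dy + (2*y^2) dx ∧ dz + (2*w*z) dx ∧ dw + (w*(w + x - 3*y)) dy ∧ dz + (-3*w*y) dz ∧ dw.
d(omega) = (w - 4*y + 4*z) dx ∧ dy ∧ dz + (-2*w) dx ∧ dz ∧ dw + (-w + x - 3*y) dy ∧ dz ∧ dw

For a 2-form omega = sum_{i<j} g_{ij} dx_i ∧ dx_j, the exterior derivative is
  d(omega) = sum_{i<j} d(g_{ij}) ∧ dx_i ∧ dx_j = sum_{i<j, k} (∂g_{ij}/∂x_k) dx_k ∧ dx_i ∧ dx_j.
Expand each term, using dx_k ∧ dx_i ∧ dx_j = sgn(permutation) dx_{(a)} ∧ dx_{(b)} ∧ dx_{(c)} with (a < b < c) sorted:
  d(x*y + 2*z^2) includes (∂/∂z)(x*y + 2*z^2) dz = (4*z) dz, which multiplied by dx ∧ dy gives (4*z) dx ∧ dy ∧ dz
  d(2*y^2) includes (∂/∂y)(2*y^2) dy = (4*y) dy, which multiplied by dx ∧ dz gives (-4*y) dx ∧ dy ∧ dz
  d(2*w*z) includes (∂/∂z)(2*w*z) dz = (2*w) dz, which multiplied by dx ∧ dw gives (-2*w) dx ∧ dz ∧ dw
  d(w*(w + x - 3*y)) includes (∂/∂x)(w*(w + x - 3*y)) dx = (w) dx, which multiplied by dy ∧ dz gives (w) dx ∧ dy ∧ dz
  d(w*(w + x - 3*y)) includes (∂/∂w)(w*(w + x - 3*y)) dw = (2*w + x - 3*y) dw, which multiplied by dy ∧ dz gives (2*w + x - 3*y) dy ∧ dz ∧ dw
  d(-3*w*y) includes (∂/∂y)(-3*w*y) dy = (-3*w) dy, which multiplied by dz ∧ dw gives (-3*w) dy ∧ dz ∧ dw
Collecting like 3-forms: d(omega) = (w - 4*y + 4*z) dx ∧ dy ∧ dz + (-2*w) dx ∧ dz ∧ dw + (-w + x - 3*y) dy ∧ dz ∧ dw.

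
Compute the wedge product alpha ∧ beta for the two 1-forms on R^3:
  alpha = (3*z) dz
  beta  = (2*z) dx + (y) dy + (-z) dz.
alpha ∧ beta = (-6*z^2) dx ∧ dz + (-3*y*z) dy ∧ dz

Distribute the wedge, using dx_i ∧ dx_j = -dx_j ∧ dx_i and dx_i ∧ dx_i = 0. For each pair (i, j) with i < j, the coefficient of dx_i ∧ dx_j in alpha ∧ beta is (alpha_i * beta_j - alpha_j * beta_i). Collecting: alpha ∧ beta = (-6*z^2) dx ∧ dz + (-3*y*z) dy ∧ dz.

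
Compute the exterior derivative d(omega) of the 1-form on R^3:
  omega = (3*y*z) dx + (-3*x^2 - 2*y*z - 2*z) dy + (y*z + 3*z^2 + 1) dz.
d(omega) = (-6*x - 3*z) dx ∧ dy + (-3*y) dx ∧ dz + (2*y + z + 2) dy ∧ dz

For a 1-form omega = sum_i f_i dx_i, the exterior derivative is
  d(omega) = sum_{i < j} (∂f_j/∂x_i - ∂f_i/∂x_j) dx_i ∧ dx_j.
  coefficient of dx ∧ dy: ∂f_2/∂x - ∂f_1/∂y = ∂(-3*x^2 - 2*y*z - 2*z)/∂x - ∂(3*y*z)/∂y = -6*x - 3*z
  coefficient of dx ∧ dz: ∂f_3/∂x - ∂f_1/∂z = ∂(y*z + 3*z^2 + 1)/∂x - ∂(3*y*z)/∂z = -3*y
  coefficient of dy ∧ dz: ∂f_3/∂y - ∂f_2/∂z = ∂(y*z + 3*z^2 + 1)/∂y - ∂(-3*x^2 - 2*y*z - 2*z)/∂z = 2*y + z + 2
Assembling: d(omega) = (-6*x - 3*z) dx ∧ dy + (-3*y) dx ∧ dz + (2*y + z + 2) dy ∧ dz.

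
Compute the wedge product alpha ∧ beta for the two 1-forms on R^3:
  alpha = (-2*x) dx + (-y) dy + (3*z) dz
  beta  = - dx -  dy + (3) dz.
alpha ∧ beta = (2*x - y) dx ∧ dy + (-6*x + 3*z) dx ∧ dz + (-3*y + 3*z) dy ∧ dz

Distribute the wedge, using dx_i ∧ dx_j = -dx_j ∧ dx_i and dx_i ∧ dx_i = 0. For each pair (i, j) with i < j, the coefficient of dx_i ∧ dx_j in alpha ∧ beta is (alpha_i * beta_j - alpha_j * beta_i). Collecting: alpha ∧ beta = (2*x - y) dx ∧ dy + (-6*x + 3*z) dx ∧ dz + (-3*y + 3*z) dy ∧ dz.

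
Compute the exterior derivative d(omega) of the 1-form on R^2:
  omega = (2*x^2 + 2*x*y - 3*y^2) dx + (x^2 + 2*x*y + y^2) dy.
d(omega) = (8*y) dx ∧ dy

For a 1-form omega = sum_i f_i dx_i, the exterior derivative is
  d(omega) = sum_{i < j} (∂f_j/∂x_i - ∂f_i/∂x_j) dx_i ∧ dx_j.
  coefficient of dx ∧ dy: ∂f_2/∂x - ∂f_1/∂y = ∂(x^2 + 2*x*y + y^2)/∂x - ∂(2*x^2 + 2*x*y - 3*y^2)/∂y = 8*y
Assembling: d(omega) = (8*y) dx ∧ dy.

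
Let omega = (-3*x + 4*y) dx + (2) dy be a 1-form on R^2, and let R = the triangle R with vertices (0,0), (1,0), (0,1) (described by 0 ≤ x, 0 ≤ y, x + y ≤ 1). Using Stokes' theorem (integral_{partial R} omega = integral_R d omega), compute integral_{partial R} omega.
integral_(partial R) omega = -2

Stokes: integral_partial_R omega = integral_R d omega with d omega = (∂Q/∂x - ∂P/∂y) dx ∧ dy.
  ∂Q/∂x = 0
  ∂P/∂y = 4
  integrand = ∂Q/∂x - ∂P/∂y = -4.
Integrating over R: integral_0^1 integral_0^{1-x} (-4) dy dx = -2.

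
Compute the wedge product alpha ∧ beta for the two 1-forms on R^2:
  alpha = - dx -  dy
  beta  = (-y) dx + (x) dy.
alpha ∧ beta = (-x - y) dx ∧ dy

Distribute the wedge, using dx_i ∧ dx_j = -dx_j ∧ dx_i and dx_i ∧ dx_i = 0. For each pair (i, j) with i < j, the coefficient of dx_i ∧ dx_j in alpha ∧ beta is (alpha_i * beta_j - alpha_j * beta_i). Collecting: alpha ∧ beta = (-x - y) dx ∧ dy.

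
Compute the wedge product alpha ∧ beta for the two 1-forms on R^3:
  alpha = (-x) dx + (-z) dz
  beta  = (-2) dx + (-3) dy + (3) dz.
alpha ∧ beta = (3*x) dx ∧ dy + (-3*x - 2*z) dx ∧ dz + (-3*z) dy ∧ dz

Distribute the wedge, using dx_i ∧ dx_j = -dx_j ∧ dx_i and dx_i ∧ dx_i = 0. For each pair (i, j) with i < j, the coefficient of dx_i ∧ dx_j in alpha ∧ beta is (alpha_i * beta_j - alpha_j * beta_i). Collecting: alpha ∧ beta = (3*x) dx ∧ dy + (-3*x - 2*z) dx ∧ dz + (-3*z) dy ∧ dz.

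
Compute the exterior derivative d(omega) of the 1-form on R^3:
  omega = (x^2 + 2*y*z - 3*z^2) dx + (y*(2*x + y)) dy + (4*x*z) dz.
d(omega) = (2*y - 2*z) dx ∧ dy + (-2*y + 10*z) dx ∧ dz

For a 1-form omega = sum_i f_i dx_i, the exterior derivative is
  d(omega) = sum_{i < j} (∂f_j/∂x_i - ∂f_i/∂x_j) dx_i ∧ dx_j.
  coefficient of dx ∧ dy: ∂f_2/∂x - ∂f_1/∂y = ∂(y*(2*x + y))/∂x - ∂(x^2 + 2*y*z - 3*z^2)/∂y = 2*y - 2*z
  coefficient of dx ∧ dz: ∂f_3/∂x - ∂f_1/∂z = ∂(4*x*z)/∂x - ∂(x^2 + 2*y*z - 3*z^2)/∂z = -2*y + 10*z
Assembling: d(omega) = (2*y - 2*z) dx ∧ dy + (-2*y + 10*z) dx ∧ dz.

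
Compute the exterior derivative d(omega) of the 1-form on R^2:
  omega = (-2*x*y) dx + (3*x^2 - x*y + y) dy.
d(omega) = (8*x - y) dx ∧ dy

For a 1-form omega = sum_i f_i dx_i, the exterior derivative is
  d(omega) = sum_{i < j} (∂f_j/∂x_i - ∂f_i/∂x_j) dx_i ∧ dx_j.
  coefficient of dx ∧ dy: ∂f_2/∂x - ∂f_1/∂y = ∂(3*x^2 - x*y + y)/∂x - ∂(-2*x*y)/∂y = 8*x - y
Assembling: d(omega) = (8*x - y) dx ∧ dy.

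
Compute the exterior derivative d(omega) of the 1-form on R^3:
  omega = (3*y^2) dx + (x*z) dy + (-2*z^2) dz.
d(omega) = (-6*y + z) dx ∧ dy + (-x) dy ∧ dz

For a 1-form omega = sum_i f_i dx_i, the exterior derivative is
  d(omega) = sum_{i < j} (∂f_j/∂x_i - ∂f_i/∂x_j) dx_i ∧ dx_j.
  coefficient of dx ∧ dy: ∂f_2/∂x - ∂f_1/∂y = ∂(x*z)/∂x - ∂(3*y^2)/∂y = -6*y + z
  coefficient of dy ∧ dz: ∂f_3/∂y - ∂f_2/∂z = ∂(-2*z^2)/∂y - ∂(x*z)/∂z = -x
Assembling: d(omega) = (-6*y + z) dx ∧ dy + (-x) dy ∧ dz.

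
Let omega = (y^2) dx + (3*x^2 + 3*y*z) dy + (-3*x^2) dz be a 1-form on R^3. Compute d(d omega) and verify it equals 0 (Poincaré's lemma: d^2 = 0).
d(d omega) = 0

Step 1: d omega = sum_{i<j} (∂f_j/∂x_i - ∂f_i/∂x_j) dx_i ∧ dx_j:
  coeff of dx ∧ dy: 6*x - 2*y
  coeff of dx ∧ dz: -6*x
  coeff of dy ∧ dz: -3*y
Step 2: Apply d again to each 2-form coefficient. The only possible 3-form in R^3 is dx ∧ dy ∧ dz, with coefficient
  ∂(coeff of dy∧dz)/∂x - ∂(coeff of dx∧dz)/∂y + ∂(coeff of dx∧dy)/∂z
  = ∂/∂x (-3*y) - ∂/∂y (-6*x) + ∂/∂z (6*x - 2*y).
Each of these terms simplifies to sums of mixed partials that cancel in pairs. The result is 0 (by equality of mixed partials for smooth functions — Schwarz / Clairaut).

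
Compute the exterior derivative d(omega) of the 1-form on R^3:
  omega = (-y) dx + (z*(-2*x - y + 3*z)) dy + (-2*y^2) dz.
d(omega) = (1 - 2*z) dx ∧ dy + (2*x - 3*y - 6*z) dy ∧ dz

For a 1-form omega = sum_i f_i dx_i, the exterior derivative is
  d(omega) = sum_{i < j} (∂f_j/∂x_i - ∂f_i/∂x_j) dx_i ∧ dx_j.
  coefficient of dx ∧ dy: ∂f_2/∂x - ∂f_1/∂y = ∂(z*(-2*x - y + 3*z))/∂x - ∂(-y)/∂y = 1 - 2*z
  coefficient of dy ∧ dz: ∂f_3/∂y - ∂f_2/∂z = ∂(-2*y^2)/∂y - ∂(z*(-2*x - y + 3*z))/∂z = 2*x - 3*y - 6*z
Assembling: d(omega) = (1 - 2*z) dx ∧ dy + (2*x - 3*y - 6*z) dy ∧ dz.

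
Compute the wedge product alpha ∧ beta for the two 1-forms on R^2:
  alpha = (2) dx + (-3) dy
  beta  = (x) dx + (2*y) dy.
alpha ∧ beta = (3*x + 4*y) dx ∧ dy

Distribute the wedge, using dx_i ∧ dx_j = -dx_j ∧ dx_i and dx_i ∧ dx_i = 0. For each pair (i, j) with i < j, the coefficient of dx_i ∧ dx_j in alpha ∧ beta is (alpha_i * beta_j - alpha_j * beta_i). Collecting: alpha ∧ beta = (3*x + 4*y) dx ∧ dy.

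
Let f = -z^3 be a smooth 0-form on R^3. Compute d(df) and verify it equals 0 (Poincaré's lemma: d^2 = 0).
d(df) = 0

Step 1: df = sum_i (∂f/∂x_i) dx_i = (0) dx + (0) dy + (-3*z^2) dz.
Step 2: Apply d again. Using the 1-form formula, the coefficient of dx ∧ dy in d(df) is ∂^2 f/∂x ∂y - ∂^2 f/∂y ∂x = (0) - (0) = 0 (equality of mixed partials for smooth f).
Similarly for dx ∧ dz and dy ∧ dz — all coefficients vanish. So d(df) = 0.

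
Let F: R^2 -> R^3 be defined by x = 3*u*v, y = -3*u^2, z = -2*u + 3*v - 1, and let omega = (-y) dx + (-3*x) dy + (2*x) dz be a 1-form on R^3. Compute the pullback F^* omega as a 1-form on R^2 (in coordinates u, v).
F^* omega = (3*u*v*(21*u - 4)) du + (9*u*(u^2 + 2*v)) dv

Using F^*(f dg) = (f ∘ F) d(g ∘ F), substitute each coordinate x_i by F_i(u, v) in f_i, and replace dx_i by d F_i = (∂F_i/∂u) du + (∂F_i/∂v) dv.
  For the x component: f_1(F) = 3*u^2; d F_1 = (3*v) du + (3*u) dv
  For the y component: f_2(F) = -9*u*v; d F_2 = (-6*u) du + (0) dv
  For the z component: f_3(F) = 6*u*v; d F_3 = (-2) du + (3) dv
Combining and collecting du, dv coefficients:
  coeff of du: 3*u*v*(21*u - 4)
  coeff of dv: 9*u*(u^2 + 2*v)
F^* omega = (3*u*v*(21*u - 4)) du + (9*u*(u^2 + 2*v)) dv.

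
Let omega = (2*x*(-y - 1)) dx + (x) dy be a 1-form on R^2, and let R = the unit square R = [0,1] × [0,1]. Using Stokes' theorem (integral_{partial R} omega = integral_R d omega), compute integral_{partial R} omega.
integral_(partial R) omega = 2

Stokes: integral_partial_R omega = integral_R d omega with d omega = (∂Q/∂x - ∂P/∂y) dx ∧ dy.
  ∂Q/∂x = 1
  ∂P/∂y = -2*x
  integrand = ∂Q/∂x - ∂P/∂y = 2*x + 1.
Integrating over R: integral_0^1 integral_0^1 (2*x + 1) dx dy = 2.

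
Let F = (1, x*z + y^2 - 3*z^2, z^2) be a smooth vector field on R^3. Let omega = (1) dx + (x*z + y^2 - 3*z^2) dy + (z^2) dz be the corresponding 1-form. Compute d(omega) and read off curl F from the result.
d(omega) = (-x + 6*z) dy ∧ dz + (0) dz ∧ dx + (z) dx ∧ dy; curl F = (-x + 6*z, 0, z)

d omega = sum_{i<j} (∂f_j/∂x_i - ∂f_i/∂x_j) dx_i ∧ dx_j. Under the identification (dy ∧ dz, dz ∧ dx, dx ∧ dy) ↔ (e_x, e_y, e_z), the coefficients are exactly the components of curl F. Compute:
  ∂R/∂y - ∂Q/∂z = (0) - (x - 6*z) = -x + 6*z
  ∂P/∂z - ∂R/∂x = (0) - (0) = 0
  ∂Q/∂x - ∂P/∂y = (z) - (0) = z.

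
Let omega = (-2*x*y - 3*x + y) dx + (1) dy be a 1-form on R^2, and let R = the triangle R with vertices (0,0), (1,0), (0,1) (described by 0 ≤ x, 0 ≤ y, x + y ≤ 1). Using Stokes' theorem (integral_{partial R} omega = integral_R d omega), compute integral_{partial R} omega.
integral_(partial R) omega = -1/6

Stokes: integral_partial_R omega = integral_R d omega with d omega = (∂Q/∂x - ∂P/∂y) dx ∧ dy.
  ∂Q/∂x = 0
  ∂P/∂y = 1 - 2*x
  integrand = ∂Q/∂x - ∂P/∂y = 2*x - 1.
Integrating over R: integral_0^1 integral_0^{1-x} (2*x - 1) dy dx = -1/6.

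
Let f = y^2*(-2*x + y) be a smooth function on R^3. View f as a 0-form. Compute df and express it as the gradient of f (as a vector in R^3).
df = (-2*y^2) dx + (y*(-4*x + 3*y)) dy + (0) dz; grad f = (-2*y^2, y*(-4*x + 3*y), 0)

For a 0-form f, d f = (∂f/∂x) dx + (∂f/∂y) dy + (∂f/∂z) dz. The components of the vector representation are exactly the entries of grad f in Cartesian coordinates:
  ∂f/∂x = -2*y^2
  ∂f/∂y = y*(-4*x + 3*y)
  ∂f/∂z = 0.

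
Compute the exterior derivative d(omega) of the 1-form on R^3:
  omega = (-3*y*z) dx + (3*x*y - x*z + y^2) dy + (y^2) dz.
d(omega) = (3*y + 2*z) dx ∧ dy + (3*y) dx ∧ dz + (x + 2*y) dy ∧ dz

For a 1-form omega = sum_i f_i dx_i, the exterior derivative is
  d(omega) = sum_{i < j} (∂f_j/∂x_i - ∂f_i/∂x_j) dx_i ∧ dx_j.
  coefficient of dx ∧ dy: ∂f_2/∂x - ∂f_1/∂y = ∂(3*x*y - x*z + y^2)/∂x - ∂(-3*y*z)/∂y = 3*y + 2*z
  coefficient of dx ∧ dz: ∂f_3/∂x - ∂f_1/∂z = ∂(y^2)/∂x - ∂(-3*y*z)/∂z = 3*y
  coefficient of dy ∧ dz: ∂f_3/∂y - ∂f_2/∂z = ∂(y^2)/∂y - ∂(3*x*y - x*z + y^2)/∂z = x + 2*y
Assembling: d(omega) = (3*y + 2*z) dx ∧ dy + (3*y) dx ∧ dz + (x + 2*y) dy ∧ dz.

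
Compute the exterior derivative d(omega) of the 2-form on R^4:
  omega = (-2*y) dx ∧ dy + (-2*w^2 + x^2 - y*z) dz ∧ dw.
d(omega) = (2*x) dx ∧ dz ∧ dw + (-z) dy ∧ dz ∧ dw

For a 2-form omega = sum_{i<j} g_{ij} dx_i ∧ dx_j, the exterior derivative is
  d(omega) = sum_{i<j} d(g_{ij}) ∧ dx_i ∧ dx_j = sum_{i<j, k} (∂g_{ij}/∂x_k) dx_k ∧ dx_i ∧ dx_j.
Expand each term, using dx_k ∧ dx_i ∧ dx_j = sgn(permutation) dx_{(a)} ∧ dx_{(b)} ∧ dx_{(c)} with (a < b < c) sorted:
  d(-2*w^2 + x^2 - y*z) includes (∂/∂x)(-2*w^2 + x^2 - y*z) dx = (2*x) dx, which multiplied by dz ∧ dw gives (2*x) dx ∧ dz ∧ dw
  d(-2*w^2 + x^2 - y*z) includes (∂/∂y)(-2*w^2 + x^2 - y*z) dy = (-z) dy, which multiplied by dz ∧ dw gives (-z) dy ∧ dz ∧ dw
Collecting like 3-forms: d(omega) = (2*x) dx ∧ dz ∧ dw + (-z) dy ∧ dz ∧ dw.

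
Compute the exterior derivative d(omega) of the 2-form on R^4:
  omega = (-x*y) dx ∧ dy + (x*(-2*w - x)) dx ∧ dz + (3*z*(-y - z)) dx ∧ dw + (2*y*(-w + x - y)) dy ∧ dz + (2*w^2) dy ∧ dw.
d(omega) = (-2*x + 3*y + 6*z) dx ∧ dz ∧ dw + (3*z) dx ∧ dy ∧ dw + (2*y) dx ∧ dy ∧ dz + (-2*y) dy ∧ dz ∧ dw

For a 2-form omega = sum_{i<j} g_{ij} dx_i ∧ dx_j, the exterior derivative is
  d(omega) = sum_{i<j} d(g_{ij}) ∧ dx_i ∧ dx_j = sum_{i<j, k} (∂g_{ij}/∂x_k) dx_k ∧ dx_i ∧ dx_j.
Expand each term, using dx_k ∧ dx_i ∧ dx_j = sgn(permutation) dx_{(a)} ∧ dx_{(b)} ∧ dx_{(c)} with (a < b < c) sorted:
  d(x*(-2*w - x)) includes (∂/∂w)(x*(-2*w - x)) dw = (-2*x) dw, which multiplied by dx ∧ dz gives (-2*x) dx ∧ dz ∧ dw
  d(3*z*(-y - z)) includes (∂/∂y)(3*z*(-y - z)) dy = (-3*z) dy, which multiplied by dx ∧ dw gives (3*z) dx ∧ dy ∧ dw
  d(3*z*(-y - z)) includes (∂/∂z)(3*z*(-y - z)) dz = (-3*y - 6*z) dz, which multiplied by dx ∧ dw gives (3*y + 6*z) dx ∧ dz ∧ dw
  d(2*y*(-w + x - y)) includes (∂/∂x)(2*y*(-w + x - y)) dx = (2*y) dx, which multiplied by dy ∧ dz gives (2*y) dx ∧ dy ∧ dz
  d(2*y*(-w + x - y)) includes (∂/∂w)(2*y*(-w + x - y)) dw = (-2*y) dw, which multiplied by dy ∧ dz gives (-2*y) dy ∧ dz ∧ dw
Collecting like 3-forms: d(omega) = (-2*x + 3*y + 6*z) dx ∧ dz ∧ dw + (3*z) dx ∧ dy ∧ dw + (2*y) dx ∧ dy ∧ dz + (-2*y) dy ∧ dz ∧ dw.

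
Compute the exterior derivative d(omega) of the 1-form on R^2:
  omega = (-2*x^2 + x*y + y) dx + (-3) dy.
d(omega) = (-x - 1) dx ∧ dy

For a 1-form omega = sum_i f_i dx_i, the exterior derivative is
  d(omega) = sum_{i < j} (∂f_j/∂x_i - ∂f_i/∂x_j) dx_i ∧ dx_j.
  coefficient of dx ∧ dy: ∂f_2/∂x - ∂f_1/∂y = ∂(-3)/∂x - ∂(-2*x^2 + x*y + y)/∂y = -x - 1
Assembling: d(omega) = (-x - 1) dx ∧ dy.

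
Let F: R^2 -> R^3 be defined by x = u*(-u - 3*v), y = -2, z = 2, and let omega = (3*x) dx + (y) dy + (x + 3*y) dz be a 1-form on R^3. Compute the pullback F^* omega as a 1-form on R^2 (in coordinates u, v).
F^* omega = (3*u*(2*u^2 + 9*u*v + 9*v^2)) du + (9*u^2*(u + 3*v)) dv

Using F^*(f dg) = (f ∘ F) d(g ∘ F), substitute each coordinate x_i by F_i(u, v) in f_i, and replace dx_i by d F_i = (∂F_i/∂u) du + (∂F_i/∂v) dv.
  For the x component: f_1(F) = 3*u*(-u - 3*v); d F_1 = (-2*u - 3*v) du + (-3*u) dv
  For the y component: f_2(F) = -2; d F_2 = (0) du + (0) dv
  For the z component: f_3(F) = -u^2 - 3*u*v - 6; d F_3 = (0) du + (0) dv
Combining and collecting du, dv coefficients:
  coeff of du: 3*u*(2*u^2 + 9*u*v + 9*v^2)
  coeff of dv: 9*u^2*(u + 3*v)
F^* omega = (3*u*(2*u^2 + 9*u*v + 9*v^2)) du + (9*u^2*(u + 3*v)) dv.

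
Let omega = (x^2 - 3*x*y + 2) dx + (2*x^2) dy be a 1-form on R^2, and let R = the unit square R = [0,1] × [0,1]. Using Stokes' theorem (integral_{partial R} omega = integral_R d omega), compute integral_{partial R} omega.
integral_(partial R) omega = 7/2

Stokes: integral_partial_R omega = integral_R d omega with d omega = (∂Q/∂x - ∂P/∂y) dx ∧ dy.
  ∂Q/∂x = 4*x
  ∂P/∂y = -3*x
  integrand = ∂Q/∂x - ∂P/∂y = 7*x.
Integrating over R: integral_0^1 integral_0^1 (7*x) dx dy = 7/2.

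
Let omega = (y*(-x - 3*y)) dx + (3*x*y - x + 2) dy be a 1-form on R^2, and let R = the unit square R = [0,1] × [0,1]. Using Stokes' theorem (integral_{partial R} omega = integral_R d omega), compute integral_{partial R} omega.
integral_(partial R) omega = 4

Stokes: integral_partial_R omega = integral_R d omega with d omega = (∂Q/∂x - ∂P/∂y) dx ∧ dy.
  ∂Q/∂x = 3*y - 1
  ∂P/∂y = -x - 6*y
  integrand = ∂Q/∂x - ∂P/∂y = x + 9*y - 1.
Integrating over R: integral_0^1 integral_0^1 (x + 9*y - 1) dx dy = 4.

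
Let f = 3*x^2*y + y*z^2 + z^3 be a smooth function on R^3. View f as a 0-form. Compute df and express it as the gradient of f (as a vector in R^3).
df = (6*x*y) dx + (3*x^2 + z^2) dy + (z*(2*y + 3*z)) dz; grad f = (6*x*y, 3*x^2 + z^2, z*(2*y + 3*z))

For a 0-form f, d f = (∂f/∂x) dx + (∂f/∂y) dy + (∂f/∂z) dz. The components of the vector representation are exactly the entries of grad f in Cartesian coordinates:
  ∂f/∂x = 6*x*y
  ∂f/∂y = 3*x^2 + z^2
  ∂f/∂z = z*(2*y + 3*z).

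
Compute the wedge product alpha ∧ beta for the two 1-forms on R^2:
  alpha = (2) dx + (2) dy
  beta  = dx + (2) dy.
alpha ∧ beta = (2) dx ∧ dy

Distribute the wedge, using dx_i ∧ dx_j = -dx_j ∧ dx_i and dx_i ∧ dx_i = 0. For each pair (i, j) with i < j, the coefficient of dx_i ∧ dx_j in alpha ∧ beta is (alpha_i * beta_j - alpha_j * beta_i). Collecting: alpha ∧ beta = (2) dx ∧ dy.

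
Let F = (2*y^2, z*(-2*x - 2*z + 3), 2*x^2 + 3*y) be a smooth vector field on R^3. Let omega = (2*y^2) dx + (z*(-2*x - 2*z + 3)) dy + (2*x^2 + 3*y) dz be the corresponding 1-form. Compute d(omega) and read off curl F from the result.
d(omega) = (2*x + 4*z) dy ∧ dz + (-4*x) dz ∧ dx + (-4*y - 2*z) dx ∧ dy; curl F = (2*x + 4*z, -4*x, -4*y - 2*z)

d omega = sum_{i<j} (∂f_j/∂x_i - ∂f_i/∂x_j) dx_i ∧ dx_j. Under the identification (dy ∧ dz, dz ∧ dx, dx ∧ dy) ↔ (e_x, e_y, e_z), the coefficients are exactly the components of curl F. Compute:
  ∂R/∂y - ∂Q/∂z = (3) - (-2*x - 4*z + 3) = 2*x + 4*z
  ∂P/∂z - ∂R/∂x = (0) - (4*x) = -4*x
  ∂Q/∂x - ∂P/∂y = (-2*z) - (4*y) = -4*y - 2*z.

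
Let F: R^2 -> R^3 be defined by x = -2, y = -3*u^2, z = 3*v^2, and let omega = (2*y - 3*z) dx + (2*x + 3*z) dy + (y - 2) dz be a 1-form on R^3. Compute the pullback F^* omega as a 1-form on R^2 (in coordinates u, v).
F^* omega = (6*u*(4 - 9*v^2)) du + (6*v*(-3*u^2 - 2)) dv

Using F^*(f dg) = (f ∘ F) d(g ∘ F), substitute each coordinate x_i by F_i(u, v) in f_i, and replace dx_i by d F_i = (∂F_i/∂u) du + (∂F_i/∂v) dv.
  For the x component: f_1(F) = -6*u^2 - 9*v^2; d F_1 = (0) du + (0) dv
  For the y component: f_2(F) = 9*v^2 - 4; d F_2 = (-6*u) du + (0) dv
  For the z component: f_3(F) = -3*u^2 - 2; d F_3 = (0) du + (6*v) dv
Combining and collecting du, dv coefficients:
  coeff of du: 6*u*(4 - 9*v^2)
  coeff of dv: 6*v*(-3*u^2 - 2)
F^* omega = (6*u*(4 - 9*v^2)) du + (6*v*(-3*u^2 - 2)) dv.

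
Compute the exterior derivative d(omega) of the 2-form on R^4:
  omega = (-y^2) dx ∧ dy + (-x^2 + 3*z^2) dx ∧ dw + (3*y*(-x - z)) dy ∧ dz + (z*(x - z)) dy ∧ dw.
d(omega) = (-6*z) dx ∧ dz ∧ dw + (-3*y) dx ∧ dy ∧ dz + (z) dx ∧ dy ∧ dw + (-x + 2*z) dy ∧ dz ∧ dw

For a 2-form omega = sum_{i<j} g_{ij} dx_i ∧ dx_j, the exterior derivative is
  d(omega) = sum_{i<j} d(g_{ij}) ∧ dx_i ∧ dx_j = sum_{i<j, k} (∂g_{ij}/∂x_k) dx_k ∧ dx_i ∧ dx_j.
Expand each term, using dx_k ∧ dx_i ∧ dx_j = sgn(permutation) dx_{(a)} ∧ dx_{(b)} ∧ dx_{(c)} with (a < b < c) sorted:
  d(-x^2 + 3*z^2) includes (∂/∂z)(-x^2 + 3*z^2) dz = (6*z) dz, which multiplied by dx ∧ dw gives (-6*z) dx ∧ dz ∧ dw
  d(3*y*(-x - z)) includes (∂/∂x)(3*y*(-x - z)) dx = (-3*y) dx, which multiplied by dy ∧ dz gives (-3*y) dx ∧ dy ∧ dz
  d(z*(x - z)) includes (∂/∂x)(z*(x - z)) dx = (z) dx, which multiplied by dy ∧ dw gives (z) dx ∧ dy ∧ dw
  d(z*(x - z)) includes (∂/∂z)(z*(x - z)) dz = (x - 2*z) dz, which multiplied by dy ∧ dw gives (-x + 2*z) dy ∧ dz ∧ dw
Collecting like 3-forms: d(omega) = (-6*z) dx ∧ dz ∧ dw + (-3*y) dx ∧ dy ∧ dz + (z) dx ∧ dy ∧ dw + (-x + 2*z) dy ∧ dz ∧ dw.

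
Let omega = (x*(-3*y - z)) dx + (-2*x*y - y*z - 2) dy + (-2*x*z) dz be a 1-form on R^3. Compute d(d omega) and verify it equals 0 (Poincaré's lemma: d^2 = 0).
d(d omega) = 0

Step 1: d omega = sum_{i<j} (∂f_j/∂x_i - ∂f_i/∂x_j) dx_i ∧ dx_j:
  coeff of dx ∧ dy: 3*x - 2*y
  coeff of dx ∧ dz: x - 2*z
  coeff of dy ∧ dz: y
Step 2: Apply d again to each 2-form coefficient. The only possible 3-form in R^3 is dx ∧ dy ∧ dz, with coefficient
  ∂(coeff of dy∧dz)/∂x - ∂(coeff of dx∧dz)/∂y + ∂(coeff of dx∧dy)/∂z
  = ∂/∂x (y) - ∂/∂y (x - 2*z) + ∂/∂z (3*x - 2*y).
Each of these terms simplifies to sums of mixed partials that cancel in pairs. The result is 0 (by equality of mixed partials for smooth functions — Schwarz / Clairaut).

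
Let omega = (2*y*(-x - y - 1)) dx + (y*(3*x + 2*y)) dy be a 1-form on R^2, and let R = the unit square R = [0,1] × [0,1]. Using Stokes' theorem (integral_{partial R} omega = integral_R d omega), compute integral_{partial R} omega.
integral_(partial R) omega = 13/2

Stokes: integral_partial_R omega = integral_R d omega with d omega = (∂Q/∂x - ∂P/∂y) dx ∧ dy.
  ∂Q/∂x = 3*y
  ∂P/∂y = -2*x - 4*y - 2
  integrand = ∂Q/∂x - ∂P/∂y = 2*x + 7*y + 2.
Integrating over R: integral_0^1 integral_0^1 (2*x + 7*y + 2) dx dy = 13/2.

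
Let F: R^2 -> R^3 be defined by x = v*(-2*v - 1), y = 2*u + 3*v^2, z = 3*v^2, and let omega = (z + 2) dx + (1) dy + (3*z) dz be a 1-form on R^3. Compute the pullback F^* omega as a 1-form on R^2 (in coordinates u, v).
F^* omega = (2) du + (42*v^3 - 3*v^2 - 2*v - 2) dv

Using F^*(f dg) = (f ∘ F) d(g ∘ F), substitute each coordinate x_i by F_i(u, v) in f_i, and replace dx_i by d F_i = (∂F_i/∂u) du + (∂F_i/∂v) dv.
  For the x component: f_1(F) = 3*v^2 + 2; d F_1 = (0) du + (-4*v - 1) dv
  For the y component: f_2(F) = 1; d F_2 = (2) du + (6*v) dv
  For the z component: f_3(F) = 9*v^2; d F_3 = (0) du + (6*v) dv
Combining and collecting du, dv coefficients:
  coeff of du: 2
  coeff of dv: 42*v^3 - 3*v^2 - 2*v - 2
F^* omega = (2) du + (42*v^3 - 3*v^2 - 2*v - 2) dv.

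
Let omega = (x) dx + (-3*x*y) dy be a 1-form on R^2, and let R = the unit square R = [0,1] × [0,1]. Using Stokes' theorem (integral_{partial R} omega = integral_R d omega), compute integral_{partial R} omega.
integral_(partial R) omega = -3/2

Stokes: integral_partial_R omega = integral_R d omega with d omega = (∂Q/∂x - ∂P/∂y) dx ∧ dy.
  ∂Q/∂x = -3*y
  ∂P/∂y = 0
  integrand = ∂Q/∂x - ∂P/∂y = -3*y.
Integrating over R: integral_0^1 integral_0^1 (-3*y) dx dy = -3/2.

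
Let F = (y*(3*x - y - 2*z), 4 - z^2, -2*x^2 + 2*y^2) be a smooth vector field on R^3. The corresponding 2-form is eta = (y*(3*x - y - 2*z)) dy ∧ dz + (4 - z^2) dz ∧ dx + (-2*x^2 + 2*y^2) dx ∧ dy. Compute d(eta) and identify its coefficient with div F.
d(eta) = (3*y) dx ∧ dy ∧ dz; div F = 3*y

For a 2-form in R^3 of the form above, applying d gives a 3-form with coefficient ∂P/∂x + ∂Q/∂y + ∂R/∂z:
  ∂P/∂x = 3*y
  ∂Q/∂y = 0
  ∂R/∂z = 0
Sum = 3*y, which is exactly div F.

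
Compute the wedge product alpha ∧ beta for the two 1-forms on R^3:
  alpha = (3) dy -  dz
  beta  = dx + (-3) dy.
alpha ∧ beta = (-3) dx ∧ dy + (1) dx ∧ dz + (-3) dy ∧ dz

Distribute the wedge, using dx_i ∧ dx_j = -dx_j ∧ dx_i and dx_i ∧ dx_i = 0. For each pair (i, j) with i < j, the coefficient of dx_i ∧ dx_j in alpha ∧ beta is (alpha_i * beta_j - alpha_j * beta_i). Collecting: alpha ∧ beta = (-3) dx ∧ dy + (1) dx ∧ dz + (-3) dy ∧ dz.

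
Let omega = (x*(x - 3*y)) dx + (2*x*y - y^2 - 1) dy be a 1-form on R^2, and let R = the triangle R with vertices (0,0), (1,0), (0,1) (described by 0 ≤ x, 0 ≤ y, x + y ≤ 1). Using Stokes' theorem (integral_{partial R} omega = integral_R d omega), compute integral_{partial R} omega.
integral_(partial R) omega = 5/6

Stokes: integral_partial_R omega = integral_R d omega with d omega = (∂Q/∂x - ∂P/∂y) dx ∧ dy.
  ∂Q/∂x = 2*y
  ∂P/∂y = -3*x
  integrand = ∂Q/∂x - ∂P/∂y = 3*x + 2*y.
Integrating over R: integral_0^1 integral_0^{1-x} (3*x + 2*y) dy dx = 5/6.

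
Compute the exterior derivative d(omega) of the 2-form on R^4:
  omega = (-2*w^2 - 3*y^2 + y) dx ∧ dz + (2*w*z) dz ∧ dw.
d(omega) = (6*y - 1) dx ∧ dy ∧ dz + (-4*w) dx ∧ dz ∧ dw

For a 2-form omega = sum_{i<j} g_{ij} dx_i ∧ dx_j, the exterior derivative is
  d(omega) = sum_{i<j} d(g_{ij}) ∧ dx_i ∧ dx_j = sum_{i<j, k} (∂g_{ij}/∂x_k) dx_k ∧ dx_i ∧ dx_j.
Expand each term, using dx_k ∧ dx_i ∧ dx_j = sgn(permutation) dx_{(a)} ∧ dx_{(b)} ∧ dx_{(c)} with (a < b < c) sorted:
  d(-2*w^2 - 3*y^2 + y) includes (∂/∂y)(-2*w^2 - 3*y^2 + y) dy = (1 - 6*y) dy, which multiplied by dx ∧ dz gives (6*y - 1) dx ∧ dy ∧ dz
  d(-2*w^2 - 3*y^2 + y) includes (∂/∂w)(-2*w^2 - 3*y^2 + y) dw = (-4*w) dw, which multiplied by dx ∧ dz gives (-4*w) dx ∧ dz ∧ dw
Collecting like 3-forms: d(omega) = (6*y - 1) dx ∧ dy ∧ dz + (-4*w) dx ∧ dz ∧ dw.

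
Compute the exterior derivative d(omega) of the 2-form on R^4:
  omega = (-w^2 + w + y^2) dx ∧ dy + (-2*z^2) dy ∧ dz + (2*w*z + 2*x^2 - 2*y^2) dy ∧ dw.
d(omega) = (-2*w + 4*x + 1) dx ∧ dy ∧ dw + (-2*w) dy ∧ dz ∧ dw

For a 2-form omega = sum_{i<j} g_{ij} dx_i ∧ dx_j, the exterior derivative is
  d(omega) = sum_{i<j} d(g_{ij}) ∧ dx_i ∧ dx_j = sum_{i<j, k} (∂g_{ij}/∂x_k) dx_k ∧ dx_i ∧ dx_j.
Expand each term, using dx_k ∧ dx_i ∧ dx_j = sgn(permutation) dx_{(a)} ∧ dx_{(b)} ∧ dx_{(c)} with (a < b < c) sorted:
  d(-w^2 + w + y^2) includes (∂/∂w)(-w^2 + w + y^2) dw = (1 - 2*w) dw, which multiplied by dx ∧ dy gives (1 - 2*w) dx ∧ dy ∧ dw
  d(2*w*z + 2*x^2 - 2*y^2) includes (∂/∂x)(2*w*z + 2*x^2 - 2*y^2) dx = (4*x) dx, which multiplied by dy ∧ dw gives (4*x) dx ∧ dy ∧ dw
  d(2*w*z + 2*x^2 - 2*y^2) includes (∂/∂z)(2*w*z + 2*x^2 - 2*y^2) dz = (2*w) dz, which multiplied by dy ∧ dw gives (-2*w) dy ∧ dz ∧ dw
Collecting like 3-forms: d(omega) = (-2*w + 4*x + 1) dx ∧ dy ∧ dw + (-2*w) dy ∧ dz ∧ dw.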